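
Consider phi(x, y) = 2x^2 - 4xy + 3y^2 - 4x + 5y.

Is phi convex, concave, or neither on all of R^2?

convex

phi is quadratic, so its Hessian is the constant matrix H = [[4, -4], [-4, 6]].
det(H) = 8, tr(H) = 10.
det(H) > 0 and tr(H) > 0, so H is positive definite everywhere: convex.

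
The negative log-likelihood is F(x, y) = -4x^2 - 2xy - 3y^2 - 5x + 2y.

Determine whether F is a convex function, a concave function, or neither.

concave

F is quadratic, so its Hessian is the constant matrix H = [[-8, -2], [-2, -6]].
det(H) = 44, tr(H) = -14.
det(H) > 0 and tr(H) < 0, so H is negative definite everywhere: concave.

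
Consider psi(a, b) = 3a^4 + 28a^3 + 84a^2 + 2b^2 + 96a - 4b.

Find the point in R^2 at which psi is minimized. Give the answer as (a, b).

(-4, 1)

psi(a,b) separates as P(a) + Q(b), so its minimum is min P + min Q.
P'(a) = 12(a + 1)(a + 2)(a + 4) vanishes at a ∈ {-4, -2, -1}; Q'(b) = 4b - 4 vanishes at b ∈ {1}.
Local minima of P (where P''>0): P(-4)=-64, P(-1)=-37. Local minima of Q: Q(1)=-2.
So the global minimum of psi is P(-4) + Q(1) = -64 − 2 = -66, attained at (-4, 1).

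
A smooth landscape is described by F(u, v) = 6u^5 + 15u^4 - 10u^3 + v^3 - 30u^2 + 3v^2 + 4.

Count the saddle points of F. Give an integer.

F separates as a function of u plus a function of v, so ∇F=0 decouples.
∂F/∂u = 30u(u - 1)(u + 1)(u + 2) = 0 at u ∈ {-2, -1, 0, 1}; ∂F/∂v = 3v(v + 2) = 0 at v ∈ {-2, 0}.
The Hessian is diagonal: diag(F_uu, F_vv). Second derivatives: F_uu(-2)=-180, F_uu(-1)=60, F_uu(0)=-60, F_uu(1)=180; F_vv(-2)=-6, F_vv(0)=6.
Saddle points occur where the two diagonal entries have opposite signs: (-2, 0), (-1, -2), (0, 0), (1, -2). Count: 4.

4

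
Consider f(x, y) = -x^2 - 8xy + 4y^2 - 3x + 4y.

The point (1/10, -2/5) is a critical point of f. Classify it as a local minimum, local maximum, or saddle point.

The Hessian of f is constant: H = [[-2, -8], [-8, 8]].
det(H) = (-2)·8 − (-8)² = -80.
Since det(H) < 0, H is indefinite and the critical point is a saddle point.

saddle point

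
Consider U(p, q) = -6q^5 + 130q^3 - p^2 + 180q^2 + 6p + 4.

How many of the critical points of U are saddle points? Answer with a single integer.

2

U separates as a function of p plus a function of q, so ∇U=0 decouples.
∂U/∂p = -2(p - 3) = 0 at p ∈ {3}; ∂U/∂q = -30q(q - 4)(q + 1)(q + 3) = 0 at q ∈ {-3, -1, 0, 4}.
The Hessian is diagonal: diag(U_pp, U_qq). Second derivatives: U_pp(3)=-2; U_qq(-3)=1260, U_qq(-1)=-300, U_qq(0)=360, U_qq(4)=-4200.
Saddle points occur where the two diagonal entries have opposite signs: (3, -3), (3, 0). Count: 2.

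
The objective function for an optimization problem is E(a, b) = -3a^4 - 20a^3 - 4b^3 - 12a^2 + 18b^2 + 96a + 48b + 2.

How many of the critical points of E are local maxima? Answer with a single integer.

2

E separates as a function of a plus a function of b, so ∇E=0 decouples.
∂E/∂a = -12(a - 1)(a + 2)(a + 4) = 0 at a ∈ {-4, -2, 1}; ∂E/∂b = -12(b - 4)(b + 1) = 0 at b ∈ {-1, 4}.
The Hessian is diagonal: diag(E_aa, E_bb). Second derivatives: E_aa(-4)=-120, E_aa(-2)=72, E_aa(1)=-180; E_bb(-1)=60, E_bb(4)=-60.
Local maxima occur where both diagonal entries negative: (-4, 4), (1, 4). Count: 2.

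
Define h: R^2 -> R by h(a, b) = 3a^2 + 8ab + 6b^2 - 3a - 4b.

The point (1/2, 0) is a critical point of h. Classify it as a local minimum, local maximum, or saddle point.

local minimum

The Hessian of h is constant: H = [[6, 8], [8, 12]].
det(H) = 6·12 − 8² = 8.
det(H) > 0 and tr(H) = 18 > 0, so H is positive definite and the point is a local minimum.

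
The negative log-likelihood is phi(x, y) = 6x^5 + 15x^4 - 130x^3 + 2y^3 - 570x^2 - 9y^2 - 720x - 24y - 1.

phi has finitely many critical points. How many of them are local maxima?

2

phi separates as a function of x plus a function of y, so ∇phi=0 decouples.
∂phi/∂x = 30(x - 4)(x + 1)(x + 2)(x + 3) = 0 at x ∈ {-3, -2, -1, 4}; ∂phi/∂y = 6(y - 4)(y + 1) = 0 at y ∈ {-1, 4}.
The Hessian is diagonal: diag(phi_xx, phi_yy). Second derivatives: phi_xx(-3)=-420, phi_xx(-2)=180, phi_xx(-1)=-300, phi_xx(4)=6300; phi_yy(-1)=-30, phi_yy(4)=30.
Local maxima occur where both diagonal entries negative: (-3, -1), (-1, -1). Count: 2.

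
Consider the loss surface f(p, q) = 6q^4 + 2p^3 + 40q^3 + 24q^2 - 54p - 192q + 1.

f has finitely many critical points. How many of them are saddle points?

f separates as a function of p plus a function of q, so ∇f=0 decouples.
∂f/∂p = 6(p - 3)(p + 3) = 0 at p ∈ {-3, 3}; ∂f/∂q = 24(q - 1)(q + 2)(q + 4) = 0 at q ∈ {-4, -2, 1}.
The Hessian is diagonal: diag(f_pp, f_qq). Second derivatives: f_pp(-3)=-36, f_pp(3)=36; f_qq(-4)=240, f_qq(-2)=-144, f_qq(1)=360.
Saddle points occur where the two diagonal entries have opposite signs: (-3, -4), (-3, 1), (3, -2). Count: 3.

3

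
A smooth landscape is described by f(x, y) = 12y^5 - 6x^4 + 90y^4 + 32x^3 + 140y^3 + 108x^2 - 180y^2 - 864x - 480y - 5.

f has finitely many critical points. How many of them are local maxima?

f separates as a function of x plus a function of y, so ∇f=0 decouples.
∂f/∂x = -24(x - 4)(x - 3)(x + 3) = 0 at x ∈ {-3, 3, 4}; ∂f/∂y = 60(y - 1)(y + 1)(y + 2)(y + 4) = 0 at y ∈ {-4, -2, -1, 1}.
The Hessian is diagonal: diag(f_xx, f_yy). Second derivatives: f_xx(-3)=-1008, f_xx(3)=144, f_xx(4)=-168; f_yy(-4)=-1800, f_yy(-2)=360, f_yy(-1)=-360, f_yy(1)=1800.
Local maxima occur where both diagonal entries negative: (-3, -4), (-3, -1), (4, -4), (4, -1). Count: 4.

4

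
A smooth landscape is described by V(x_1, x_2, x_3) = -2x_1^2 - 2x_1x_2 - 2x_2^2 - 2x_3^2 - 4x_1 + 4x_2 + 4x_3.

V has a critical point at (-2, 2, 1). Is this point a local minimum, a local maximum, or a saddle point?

The Hessian is constant: H = [[-4, -2, 0], [-2, -4, 0], [0, 0, -4]].
Leading principal minors: Δ₁ = -4, Δ₂ = 12, Δ₃ = -48.
The minors alternate sign starting negative (−, +, −), so H is negative definite: a local maximum.

local maximum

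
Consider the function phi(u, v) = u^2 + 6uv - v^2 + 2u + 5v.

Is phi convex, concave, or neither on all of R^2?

neither

phi is quadratic, so its Hessian is the constant matrix H = [[2, 6], [6, -2]].
det(H) = -40, tr(H) = 0.
det(H) < 0, so H is indefinite: neither convex nor concave.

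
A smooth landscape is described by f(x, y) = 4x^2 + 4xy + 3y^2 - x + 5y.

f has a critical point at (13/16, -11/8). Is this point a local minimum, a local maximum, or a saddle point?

local minimum

The Hessian of f is constant: H = [[8, 4], [4, 6]].
det(H) = 8·6 − 4² = 32.
det(H) > 0 and tr(H) = 14 > 0, so H is positive definite and the point is a local minimum.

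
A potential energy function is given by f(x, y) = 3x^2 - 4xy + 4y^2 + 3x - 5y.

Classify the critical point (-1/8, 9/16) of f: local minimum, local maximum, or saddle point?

local minimum

The Hessian of f is constant: H = [[6, -4], [-4, 8]].
det(H) = 6·8 − (-4)² = 32.
det(H) > 0 and tr(H) = 14 > 0, so H is positive definite and the point is a local minimum.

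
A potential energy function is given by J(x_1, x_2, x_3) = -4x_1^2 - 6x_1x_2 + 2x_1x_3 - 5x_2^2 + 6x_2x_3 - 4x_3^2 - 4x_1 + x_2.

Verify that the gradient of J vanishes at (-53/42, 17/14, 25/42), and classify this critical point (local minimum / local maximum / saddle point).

local maximum

∇J = (-8x_1 - 6x_2 + 2x_3 - 4, -6x_1 - 10x_2 + 6x_3 + 1, 2x_1 + 6x_2 - 8x_3); substituting (-53/42, 17/14, 25/42) gives ∇J = (0, 0, 0), so (-53/42, 17/14, 25/42) is indeed a critical point.
The Hessian is constant: H = [[-8, -6, 2], [-6, -10, 6], [2, 6, -8]].
Leading principal minors: Δ₁ = -8, Δ₂ = 44, Δ₃ = -168.
The minors alternate sign starting negative (−, +, −), so H is negative definite: a local maximum.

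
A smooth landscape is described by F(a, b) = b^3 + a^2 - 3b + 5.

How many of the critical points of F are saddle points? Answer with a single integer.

F separates as a function of a plus a function of b, so ∇F=0 decouples.
∂F/∂a = 2a = 0 at a ∈ {0}; ∂F/∂b = 3(b - 1)(b + 1) = 0 at b ∈ {-1, 1}.
The Hessian is diagonal: diag(F_aa, F_bb). Second derivatives: F_aa(0)=2; F_bb(-1)=-6, F_bb(1)=6.
Saddle points occur where the two diagonal entries have opposite signs: (0, -1). Count: 1.

1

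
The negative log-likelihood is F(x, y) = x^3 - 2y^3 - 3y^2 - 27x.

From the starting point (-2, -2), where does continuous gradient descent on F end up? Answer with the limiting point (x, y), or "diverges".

(3, -1)

F is separable, so gradient descent decouples: x follows -∂F/∂x, y follows -∂F/∂y.
∂F/∂x = 3(x - 3)(x + 3); at x=-2 this is -15, so x increases.
∂F/∂y = -6y(y + 1); at y=-2 this is -12, so y increases.
x converges to its nearest critical value 3 (a local min of the x-part); y converges to -1. The iterate converges to (3, -1).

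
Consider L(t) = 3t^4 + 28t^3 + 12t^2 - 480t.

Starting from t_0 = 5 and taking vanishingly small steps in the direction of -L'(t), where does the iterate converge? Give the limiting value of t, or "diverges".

L'(t) = 12(t - 2)(t + 4)(t + 5), so L'(5) = 3240.
Gradient descent moves in the -L' direction, i.e. t is decreasing.
The nearest critical point in that direction is t = 2, where L'' = 504 > 0 (a local minimum). The iterate converges there.

2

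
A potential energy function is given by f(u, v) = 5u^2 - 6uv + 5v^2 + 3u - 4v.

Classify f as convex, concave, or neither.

convex

f is quadratic, so its Hessian is the constant matrix H = [[10, -6], [-6, 10]].
det(H) = 64, tr(H) = 20.
det(H) > 0 and tr(H) > 0, so H is positive definite everywhere: convex.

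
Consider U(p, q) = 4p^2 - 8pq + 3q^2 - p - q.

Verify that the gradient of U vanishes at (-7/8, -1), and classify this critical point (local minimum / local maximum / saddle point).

saddle point

∇U = (8p - 8q - 1, -8p + 6q - 1); substituting (-7/8, -1) gives ∇U = (0, 0), so (-7/8, -1) is indeed a critical point.
The Hessian of U is constant: H = [[8, -8], [-8, 6]].
det(H) = 8·6 − (-8)² = -16.
Since det(H) < 0, H is indefinite and the critical point is a saddle point.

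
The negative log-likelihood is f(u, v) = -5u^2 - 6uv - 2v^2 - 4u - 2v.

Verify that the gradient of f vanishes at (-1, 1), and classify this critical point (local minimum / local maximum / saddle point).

local maximum

∇f = (-10u - 6v - 4, -6u - 4v - 2); substituting (-1, 1) gives ∇f = (0, 0), so (-1, 1) is indeed a critical point.
The Hessian of f is constant: H = [[-10, -6], [-6, -4]].
det(H) = (-10)·(-4) − (-6)² = 4.
det(H) > 0 and tr(H) = -14 < 0, so H is negative definite and the point is a local maximum.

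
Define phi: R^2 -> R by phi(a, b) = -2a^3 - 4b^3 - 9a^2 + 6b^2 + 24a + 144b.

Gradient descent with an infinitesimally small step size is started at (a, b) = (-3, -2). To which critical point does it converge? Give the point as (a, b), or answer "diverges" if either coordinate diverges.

(-4, -3)

phi is separable, so gradient descent decouples: a follows -∂phi/∂a, b follows -∂phi/∂b.
∂phi/∂a = -6(a - 1)(a + 4); at a=-3 this is 24, so a decreases.
∂phi/∂b = -12(b - 4)(b + 3); at b=-2 this is 72, so b decreases.
a converges to its nearest critical value -4 (a local min of the a-part); b converges to -3. The iterate converges to (-4, -3).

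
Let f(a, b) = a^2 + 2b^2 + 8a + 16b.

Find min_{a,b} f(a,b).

-48

f(a,b) separates as P(a) + Q(b), so its minimum is min P + min Q.
P'(a) = 2a + 8 vanishes at a ∈ {-4}; Q'(b) = 4b + 16 vanishes at b ∈ {-4}.
Local minima of P (where P''>0): P(-4)=-16. Local minima of Q: Q(-4)=-32.
So the global minimum of f is P(-4) + Q(-4) = -16 − 32 = -48, attained at (-4, -4).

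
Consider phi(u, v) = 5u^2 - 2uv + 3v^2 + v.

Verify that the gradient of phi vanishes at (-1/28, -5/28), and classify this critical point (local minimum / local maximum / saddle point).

∇phi = (10u - 2v, -2u + 6v + 1); substituting (-1/28, -5/28) gives ∇phi = (0, 0), so (-1/28, -5/28) is indeed a critical point.
The Hessian of phi is constant: H = [[10, -2], [-2, 6]].
det(H) = 10·6 − (-2)² = 56.
det(H) > 0 and tr(H) = 16 > 0, so H is positive definite and the point is a local minimum.

local minimum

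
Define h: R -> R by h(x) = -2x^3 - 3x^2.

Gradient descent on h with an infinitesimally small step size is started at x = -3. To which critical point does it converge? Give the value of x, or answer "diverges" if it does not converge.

-1

h'(x) = -6x(x + 1), so h'(-3) = -36.
Gradient descent moves in the -h' direction, i.e. x is increasing.
The nearest critical point in that direction is x = -1, where h'' = 6 > 0 (a local minimum). The iterate converges there.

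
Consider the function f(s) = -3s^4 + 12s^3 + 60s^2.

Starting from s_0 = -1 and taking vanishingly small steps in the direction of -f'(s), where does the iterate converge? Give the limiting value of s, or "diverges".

f'(s) = -12s(s - 5)(s + 2), so f'(-1) = -72.
Gradient descent moves in the -f' direction, i.e. s is increasing.
The nearest critical point in that direction is s = 0, where f'' = 120 > 0 (a local minimum). The iterate converges there.

0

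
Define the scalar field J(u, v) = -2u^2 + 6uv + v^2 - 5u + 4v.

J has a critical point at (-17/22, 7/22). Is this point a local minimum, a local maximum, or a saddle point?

saddle point

The Hessian of J is constant: H = [[-4, 6], [6, 2]].
det(H) = (-4)·2 − 6² = -44.
Since det(H) < 0, H is indefinite and the critical point is a saddle point.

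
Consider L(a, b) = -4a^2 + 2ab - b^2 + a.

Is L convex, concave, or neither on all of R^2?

L is quadratic, so its Hessian is the constant matrix H = [[-8, 2], [2, -2]].
det(H) = 12, tr(H) = -10.
det(H) > 0 and tr(H) < 0, so H is negative definite everywhere: concave.

concave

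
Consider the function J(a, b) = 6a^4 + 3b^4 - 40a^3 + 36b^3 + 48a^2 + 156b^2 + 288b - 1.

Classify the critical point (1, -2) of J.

saddle point

The mixed partial ∂²J/∂a∂b is 0, so the Hessian at any point is diag(J_aa, J_bb) = diag(24(3a^2 - 10a + 4), 12(3b^2 + 18b + 26)).
At (1, -2): H = diag(-72, 24).
The eigenvalues have opposite signs, so H is indefinite: a saddle point.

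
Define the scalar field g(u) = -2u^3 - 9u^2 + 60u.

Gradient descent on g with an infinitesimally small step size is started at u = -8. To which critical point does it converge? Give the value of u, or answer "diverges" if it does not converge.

g'(u) = -6(u - 2)(u + 5), so g'(-8) = -180.
Gradient descent moves in the -g' direction, i.e. u is increasing.
The nearest critical point in that direction is u = -5, where g'' = 42 > 0 (a local minimum). The iterate converges there.

-5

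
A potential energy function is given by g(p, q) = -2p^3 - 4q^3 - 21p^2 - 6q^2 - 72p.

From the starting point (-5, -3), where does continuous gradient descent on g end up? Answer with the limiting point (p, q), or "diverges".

g is separable, so gradient descent decouples: p follows -∂g/∂p, q follows -∂g/∂q.
∂g/∂p = -6(p + 3)(p + 4); at p=-5 this is -12, so p increases.
∂g/∂q = -12q(q + 1); at q=-3 this is -72, so q increases.
p converges to its nearest critical value -4 (a local min of the p-part); q converges to -1. The iterate converges to (-4, -1).

(-4, -1)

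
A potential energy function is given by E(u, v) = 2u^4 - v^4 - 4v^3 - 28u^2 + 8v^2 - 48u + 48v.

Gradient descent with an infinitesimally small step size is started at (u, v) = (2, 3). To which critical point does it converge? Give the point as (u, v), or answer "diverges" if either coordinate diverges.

E is separable, so gradient descent decouples: u follows -∂E/∂u, v follows -∂E/∂v.
∂E/∂u = 8(u - 3)(u + 1)(u + 2); at u=2 this is -96, so u increases.
∂E/∂v = -4(v - 2)(v + 2)(v + 3); at v=3 this is -120, so v increases.
The v-coordinate has no critical point in that direction and runs off to infinity.

diverges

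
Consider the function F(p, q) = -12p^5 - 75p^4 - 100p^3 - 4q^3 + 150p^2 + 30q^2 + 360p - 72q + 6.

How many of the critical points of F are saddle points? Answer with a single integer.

F separates as a function of p plus a function of q, so ∇F=0 decouples.
∂F/∂p = -60(p - 1)(p + 1)(p + 2)(p + 3) = 0 at p ∈ {-3, -2, -1, 1}; ∂F/∂q = -12(q - 3)(q - 2) = 0 at q ∈ {2, 3}.
The Hessian is diagonal: diag(F_pp, F_qq). Second derivatives: F_pp(-3)=480, F_pp(-2)=-180, F_pp(-1)=240, F_pp(1)=-1440; F_qq(2)=12, F_qq(3)=-12.
Saddle points occur where the two diagonal entries have opposite signs: (-3, 3), (-2, 2), (-1, 3), (1, 2). Count: 4.

4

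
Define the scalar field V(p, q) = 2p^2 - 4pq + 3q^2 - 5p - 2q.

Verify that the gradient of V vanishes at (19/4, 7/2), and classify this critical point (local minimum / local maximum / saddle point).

local minimum

∇V = (4p - 4q - 5, -4p + 6q - 2); substituting (19/4, 7/2) gives ∇V = (0, 0), so (19/4, 7/2) is indeed a critical point.
The Hessian of V is constant: H = [[4, -4], [-4, 6]].
det(H) = 4·6 − (-4)² = 8.
det(H) > 0 and tr(H) = 10 > 0, so H is positive definite and the point is a local minimum.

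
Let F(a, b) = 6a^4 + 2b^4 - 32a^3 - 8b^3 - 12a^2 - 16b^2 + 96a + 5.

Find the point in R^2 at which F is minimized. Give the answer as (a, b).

F(a,b) separates as P(a) + Q(b) + 5, so its minimum is min P + min Q + 5.
P'(a) = 24(a - 4)(a - 1)(a + 1) vanishes at a ∈ {-1, 1, 4}; Q'(b) = 8b(b - 4)(b + 1) vanishes at b ∈ {-1, 0, 4}.
Local minima of P (where P''>0): P(-1)=-70, P(4)=-320. Local minima of Q: Q(-1)=-6, Q(4)=-256.
So the global minimum of F is P(4) + Q(4) + 5 = -320 − 256 + 5 = -571, attained at (4, 4).

(4, 4)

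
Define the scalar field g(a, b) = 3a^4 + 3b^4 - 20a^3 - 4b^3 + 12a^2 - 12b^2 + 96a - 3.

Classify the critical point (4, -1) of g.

local minimum

The mixed partial ∂²g/∂a∂b is 0, so the Hessian at any point is diag(g_aa, g_bb) = diag(12(3a^2 - 10a + 2), 12(3b^2 - 2b - 2)).
At (4, -1): H = diag(120, 36).
Both eigenvalues are positive, so H is positive definite: a local minimum.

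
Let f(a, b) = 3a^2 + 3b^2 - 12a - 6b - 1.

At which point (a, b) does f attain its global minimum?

f(a,b) separates as P(a) + Q(b) − 1, so its minimum is min P + min Q − 1.
P'(a) = 6a - 12 vanishes at a ∈ {2}; Q'(b) = 6b - 6 vanishes at b ∈ {1}.
Local minima of P (where P''>0): P(2)=-12. Local minima of Q: Q(1)=-3.
So the global minimum of f is P(2) + Q(1) − 1 = -12 − 3 − 1 = -16, attained at (2, 1).

(2, 1)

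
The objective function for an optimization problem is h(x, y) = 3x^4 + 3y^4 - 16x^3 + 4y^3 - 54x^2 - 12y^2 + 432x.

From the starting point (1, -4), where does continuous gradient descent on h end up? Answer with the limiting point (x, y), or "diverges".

(-3, -2)

h is separable, so gradient descent decouples: x follows -∂h/∂x, y follows -∂h/∂y.
∂h/∂x = 12(x - 4)(x - 3)(x + 3); at x=1 this is 288, so x decreases.
∂h/∂y = 12y(y - 1)(y + 2); at y=-4 this is -480, so y increases.
x converges to its nearest critical value -3 (a local min of the x-part); y converges to -2. The iterate converges to (-3, -2).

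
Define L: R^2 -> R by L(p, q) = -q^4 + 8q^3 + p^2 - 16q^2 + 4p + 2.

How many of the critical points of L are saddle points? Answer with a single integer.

2

L separates as a function of p plus a function of q, so ∇L=0 decouples.
∂L/∂p = 2(p + 2) = 0 at p ∈ {-2}; ∂L/∂q = -4q(q - 4)(q - 2) = 0 at q ∈ {0, 2, 4}.
The Hessian is diagonal: diag(L_pp, L_qq). Second derivatives: L_pp(-2)=2; L_qq(0)=-32, L_qq(2)=16, L_qq(4)=-32.
Saddle points occur where the two diagonal entries have opposite signs: (-2, 0), (-2, 4). Count: 2.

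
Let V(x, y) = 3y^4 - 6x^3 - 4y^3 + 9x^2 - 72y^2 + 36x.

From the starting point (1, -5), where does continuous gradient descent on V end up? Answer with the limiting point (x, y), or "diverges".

V is separable, so gradient descent decouples: x follows -∂V/∂x, y follows -∂V/∂y.
∂V/∂x = -18(x - 2)(x + 1); at x=1 this is 36, so x decreases.
∂V/∂y = 12y(y - 4)(y + 3); at y=-5 this is -1080, so y increases.
x converges to its nearest critical value -1 (a local min of the x-part); y converges to -3. The iterate converges to (-1, -3).

(-1, -3)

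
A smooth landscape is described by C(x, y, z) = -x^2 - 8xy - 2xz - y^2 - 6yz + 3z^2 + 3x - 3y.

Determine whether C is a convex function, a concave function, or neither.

C is quadratic, so its Hessian is the constant matrix H = [[-2, -8, -2], [-8, -2, -6], [-2, -6, 6]].
Leading principal minors: -2, -60, -472.
Neither pattern holds ⇒ H is indefinite ⇒ neither convex nor concave.

neither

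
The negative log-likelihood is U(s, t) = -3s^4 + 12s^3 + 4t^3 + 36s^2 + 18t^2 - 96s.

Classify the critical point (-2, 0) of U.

saddle point

The mixed partial ∂²U/∂s∂t is 0, so the Hessian at any point is diag(U_ss, U_tt) = diag(36(-s^2 + 2s + 2), 12(2t + 3)).
At (-2, 0): H = diag(-216, 36).
The eigenvalues have opposite signs, so H is indefinite: a saddle point.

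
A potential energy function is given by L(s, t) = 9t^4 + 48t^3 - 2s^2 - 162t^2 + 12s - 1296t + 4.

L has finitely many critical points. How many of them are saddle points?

2

L separates as a function of s plus a function of t, so ∇L=0 decouples.
∂L/∂s = -4(s - 3) = 0 at s ∈ {3}; ∂L/∂t = 36(t - 3)(t + 3)(t + 4) = 0 at t ∈ {-4, -3, 3}.
The Hessian is diagonal: diag(L_ss, L_tt). Second derivatives: L_ss(3)=-4; L_tt(-4)=252, L_tt(-3)=-216, L_tt(3)=1512.
Saddle points occur where the two diagonal entries have opposite signs: (3, -4), (3, 3). Count: 2.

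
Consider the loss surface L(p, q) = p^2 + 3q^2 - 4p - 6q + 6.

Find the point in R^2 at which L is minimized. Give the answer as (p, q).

(2, 1)

L(p,q) separates as A(p) + B(q) + 6, so its minimum is min A + min B + 6.
A'(p) = 2p - 4 vanishes at p ∈ {2}; B'(q) = 6q - 6 vanishes at q ∈ {1}.
Local minima of A (where A''>0): A(2)=-4. Local minima of B: B(1)=-3.
So the global minimum of L is A(2) + B(1) + 6 = -4 − 3 + 6 = -1, attained at (2, 1).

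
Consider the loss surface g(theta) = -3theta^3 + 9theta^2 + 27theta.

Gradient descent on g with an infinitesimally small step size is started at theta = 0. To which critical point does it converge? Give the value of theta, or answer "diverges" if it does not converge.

g'(theta) = -9(theta - 3)(theta + 1), so g'(0) = 27.
Gradient descent moves in the -g' direction, i.e. theta is decreasing.
The nearest critical point in that direction is theta = -1, where g'' = 36 > 0 (a local minimum). The iterate converges there.

-1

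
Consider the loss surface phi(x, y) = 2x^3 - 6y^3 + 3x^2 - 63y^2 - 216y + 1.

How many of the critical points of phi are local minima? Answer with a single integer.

1

phi separates as a function of x plus a function of y, so ∇phi=0 decouples.
∂phi/∂x = 6x(x + 1) = 0 at x ∈ {-1, 0}; ∂phi/∂y = -18(y + 3)(y + 4) = 0 at y ∈ {-4, -3}.
The Hessian is diagonal: diag(phi_xx, phi_yy). Second derivatives: phi_xx(-1)=-6, phi_xx(0)=6; phi_yy(-4)=18, phi_yy(-3)=-18.
Local minima occur where both diagonal entries positive: (0, -4). Count: 1.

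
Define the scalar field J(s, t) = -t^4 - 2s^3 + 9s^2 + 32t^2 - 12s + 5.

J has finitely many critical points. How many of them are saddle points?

3

J separates as a function of s plus a function of t, so ∇J=0 decouples.
∂J/∂s = -6(s - 2)(s - 1) = 0 at s ∈ {1, 2}; ∂J/∂t = -4t(t - 4)(t + 4) = 0 at t ∈ {-4, 0, 4}.
The Hessian is diagonal: diag(J_ss, J_tt). Second derivatives: J_ss(1)=6, J_ss(2)=-6; J_tt(-4)=-128, J_tt(0)=64, J_tt(4)=-128.
Saddle points occur where the two diagonal entries have opposite signs: (1, -4), (1, 4), (2, 0). Count: 3.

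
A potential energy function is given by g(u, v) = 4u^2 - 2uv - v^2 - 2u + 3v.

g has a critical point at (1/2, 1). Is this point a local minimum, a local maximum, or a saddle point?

The Hessian of g is constant: H = [[8, -2], [-2, -2]].
det(H) = 8·(-2) − (-2)² = -20.
Since det(H) < 0, H is indefinite and the critical point is a saddle point.

saddle point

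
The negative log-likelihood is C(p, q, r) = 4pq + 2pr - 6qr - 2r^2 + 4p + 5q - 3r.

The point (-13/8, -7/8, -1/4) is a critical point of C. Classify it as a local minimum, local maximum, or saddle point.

The Hessian is constant: H = [[0, 4, 2], [4, 0, -6], [2, -6, -4]].
Leading principal minors: Δ₁ = 0, Δ₂ = -16, Δ₃ = -32.
The minors fit neither the all-positive nor the alternating-sign pattern, so H is indefinite: a saddle point.

saddle point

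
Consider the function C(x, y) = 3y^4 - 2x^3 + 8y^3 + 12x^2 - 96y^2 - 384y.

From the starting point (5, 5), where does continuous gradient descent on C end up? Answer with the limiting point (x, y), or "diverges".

diverges

C is separable, so gradient descent decouples: x follows -∂C/∂x, y follows -∂C/∂y.
∂C/∂x = -6x(x - 4); at x=5 this is -30, so x increases.
∂C/∂y = 12(y - 4)(y + 2)(y + 4); at y=5 this is 756, so y decreases.
The x-coordinate has no critical point in that direction and runs off to infinity.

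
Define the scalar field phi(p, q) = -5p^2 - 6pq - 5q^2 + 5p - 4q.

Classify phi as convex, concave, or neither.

concave

phi is quadratic, so its Hessian is the constant matrix H = [[-10, -6], [-6, -10]].
det(H) = 64, tr(H) = -20.
det(H) > 0 and tr(H) < 0, so H is negative definite everywhere: concave.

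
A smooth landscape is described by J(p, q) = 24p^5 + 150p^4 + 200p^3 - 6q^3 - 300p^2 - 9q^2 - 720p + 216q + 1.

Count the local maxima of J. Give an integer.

2

J separates as a function of p plus a function of q, so ∇J=0 decouples.
∂J/∂p = 120(p - 1)(p + 1)(p + 2)(p + 3) = 0 at p ∈ {-3, -2, -1, 1}; ∂J/∂q = -18(q - 3)(q + 4) = 0 at q ∈ {-4, 3}.
The Hessian is diagonal: diag(J_pp, J_qq). Second derivatives: J_pp(-3)=-960, J_pp(-2)=360, J_pp(-1)=-480, J_pp(1)=2880; J_qq(-4)=126, J_qq(3)=-126.
Local maxima occur where both diagonal entries negative: (-3, 3), (-1, 3). Count: 2.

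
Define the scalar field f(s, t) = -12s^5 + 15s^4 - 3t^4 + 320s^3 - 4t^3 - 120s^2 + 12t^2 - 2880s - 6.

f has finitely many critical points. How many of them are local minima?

f separates as a function of s plus a function of t, so ∇f=0 decouples.
∂f/∂s = -60(s - 4)(s - 2)(s + 2)(s + 3) = 0 at s ∈ {-3, -2, 2, 4}; ∂f/∂t = -12t(t - 1)(t + 2) = 0 at t ∈ {-2, 0, 1}.
The Hessian is diagonal: diag(f_ss, f_tt). Second derivatives: f_ss(-3)=2100, f_ss(-2)=-1440, f_ss(2)=2400, f_ss(4)=-5040; f_tt(-2)=-72, f_tt(0)=24, f_tt(1)=-36.
Local minima occur where both diagonal entries positive: (-3, 0), (2, 0). Count: 2.

2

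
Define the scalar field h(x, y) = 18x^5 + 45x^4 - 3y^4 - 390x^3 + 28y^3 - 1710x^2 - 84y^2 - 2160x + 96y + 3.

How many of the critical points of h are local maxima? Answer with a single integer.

4

h separates as a function of x plus a function of y, so ∇h=0 decouples.
∂h/∂x = 90(x - 4)(x + 1)(x + 2)(x + 3) = 0 at x ∈ {-3, -2, -1, 4}; ∂h/∂y = -12(y - 4)(y - 2)(y - 1) = 0 at y ∈ {1, 2, 4}.
The Hessian is diagonal: diag(h_xx, h_yy). Second derivatives: h_xx(-3)=-1260, h_xx(-2)=540, h_xx(-1)=-900, h_xx(4)=18900; h_yy(1)=-36, h_yy(2)=24, h_yy(4)=-72.
Local maxima occur where both diagonal entries negative: (-3, 1), (-3, 4), (-1, 1), (-1, 4). Count: 4.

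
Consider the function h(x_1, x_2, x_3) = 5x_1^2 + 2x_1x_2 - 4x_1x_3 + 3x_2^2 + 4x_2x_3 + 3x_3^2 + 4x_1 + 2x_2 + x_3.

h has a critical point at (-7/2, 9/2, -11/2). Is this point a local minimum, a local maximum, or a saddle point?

local minimum

The Hessian is constant: H = [[10, 2, -4], [2, 6, 4], [-4, 4, 6]].
Leading principal minors: Δ₁ = 10, Δ₂ = 56, Δ₃ = 16.
All leading minors are positive, so H is positive definite: a local minimum.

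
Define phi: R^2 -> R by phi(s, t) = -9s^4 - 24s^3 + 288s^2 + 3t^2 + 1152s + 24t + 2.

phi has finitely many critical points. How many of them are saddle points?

phi separates as a function of s plus a function of t, so ∇phi=0 decouples.
∂phi/∂s = -36(s - 4)(s + 2)(s + 4) = 0 at s ∈ {-4, -2, 4}; ∂phi/∂t = 6(t + 4) = 0 at t ∈ {-4}.
The Hessian is diagonal: diag(phi_ss, phi_tt). Second derivatives: phi_ss(-4)=-576, phi_ss(-2)=432, phi_ss(4)=-1728; phi_tt(-4)=6.
Saddle points occur where the two diagonal entries have opposite signs: (-4, -4), (4, -4). Count: 2.

2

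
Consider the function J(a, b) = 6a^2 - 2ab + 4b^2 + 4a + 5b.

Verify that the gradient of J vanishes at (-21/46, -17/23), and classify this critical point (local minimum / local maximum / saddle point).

local minimum

∇J = (12a - 2b + 4, -2a + 8b + 5); substituting (-21/46, -17/23) gives ∇J = (0, 0), so (-21/46, -17/23) is indeed a critical point.
The Hessian of J is constant: H = [[12, -2], [-2, 8]].
det(H) = 12·8 − (-2)² = 92.
det(H) > 0 and tr(H) = 20 > 0, so H is positive definite and the point is a local minimum.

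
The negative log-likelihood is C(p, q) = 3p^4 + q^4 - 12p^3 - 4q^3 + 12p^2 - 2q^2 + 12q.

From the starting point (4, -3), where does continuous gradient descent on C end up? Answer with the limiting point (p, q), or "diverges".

C is separable, so gradient descent decouples: p follows -∂C/∂p, q follows -∂C/∂q.
∂C/∂p = 12p(p - 2)(p - 1); at p=4 this is 288, so p decreases.
∂C/∂q = 4(q - 3)(q - 1)(q + 1); at q=-3 this is -192, so q increases.
p converges to its nearest critical value 2 (a local min of the p-part); q converges to -1. The iterate converges to (2, -1).

(2, -1)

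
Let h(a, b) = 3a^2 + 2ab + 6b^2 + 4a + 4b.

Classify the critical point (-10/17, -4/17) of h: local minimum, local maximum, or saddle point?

local minimum

The Hessian of h is constant: H = [[6, 2], [2, 12]].
det(H) = 6·12 − 2² = 68.
det(H) > 0 and tr(H) = 18 > 0, so H is positive definite and the point is a local minimum.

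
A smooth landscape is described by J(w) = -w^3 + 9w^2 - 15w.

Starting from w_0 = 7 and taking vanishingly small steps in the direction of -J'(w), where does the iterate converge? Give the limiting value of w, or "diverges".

J'(w) = -3(w - 5)(w - 1), so J'(7) = -36.
Gradient descent moves in the -J' direction, i.e. w is increasing.
There is no critical point above w=7, and J' keeps the same sign, so the iterate runs off to +∞.

diverges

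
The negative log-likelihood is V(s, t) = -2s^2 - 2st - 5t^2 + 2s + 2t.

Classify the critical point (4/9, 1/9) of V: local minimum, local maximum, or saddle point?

The Hessian of V is constant: H = [[-4, -2], [-2, -10]].
det(H) = (-4)·(-10) − (-2)² = 36.
det(H) > 0 and tr(H) = -14 < 0, so H is negative definite and the point is a local maximum.

local maximum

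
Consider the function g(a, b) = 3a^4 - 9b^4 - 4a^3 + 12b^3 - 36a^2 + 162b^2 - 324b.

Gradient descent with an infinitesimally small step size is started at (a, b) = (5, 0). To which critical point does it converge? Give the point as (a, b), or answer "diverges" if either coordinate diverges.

g is separable, so gradient descent decouples: a follows -∂g/∂a, b follows -∂g/∂b.
∂g/∂a = 12a(a - 3)(a + 2); at a=5 this is 840, so a decreases.
∂g/∂b = -36(b - 3)(b - 1)(b + 3); at b=0 this is -324, so b increases.
a converges to its nearest critical value 3 (a local min of the a-part); b converges to 1. The iterate converges to (3, 1).

(3, 1)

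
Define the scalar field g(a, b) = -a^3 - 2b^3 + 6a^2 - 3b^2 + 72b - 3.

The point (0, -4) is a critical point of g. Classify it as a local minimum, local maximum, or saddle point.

local minimum

The mixed partial ∂²g/∂a∂b is 0, so the Hessian at any point is diag(g_aa, g_bb) = diag(6(-a + 2), -6(2b + 1)).
At (0, -4): H = diag(12, 42).
Both eigenvalues are positive, so H is positive definite: a local minimum.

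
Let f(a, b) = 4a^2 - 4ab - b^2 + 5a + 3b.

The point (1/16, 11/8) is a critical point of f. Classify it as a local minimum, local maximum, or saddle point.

saddle point

The Hessian of f is constant: H = [[8, -4], [-4, -2]].
det(H) = 8·(-2) − (-4)² = -32.
Since det(H) < 0, H is indefinite and the critical point is a saddle point.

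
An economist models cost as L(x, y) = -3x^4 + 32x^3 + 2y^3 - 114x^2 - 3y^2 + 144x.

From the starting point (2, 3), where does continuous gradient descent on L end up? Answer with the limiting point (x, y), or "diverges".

L is separable, so gradient descent decouples: x follows -∂L/∂x, y follows -∂L/∂y.
∂L/∂x = -12(x - 4)(x - 3)(x - 1); at x=2 this is -24, so x increases.
∂L/∂y = 6y(y - 1); at y=3 this is 36, so y decreases.
x converges to its nearest critical value 3 (a local min of the x-part); y converges to 1. The iterate converges to (3, 1).

(3, 1)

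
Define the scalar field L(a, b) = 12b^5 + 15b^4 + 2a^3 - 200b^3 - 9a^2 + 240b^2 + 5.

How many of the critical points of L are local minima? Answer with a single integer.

2

L separates as a function of a plus a function of b, so ∇L=0 decouples.
∂L/∂a = 6a(a - 3) = 0 at a ∈ {0, 3}; ∂L/∂b = 60b(b - 2)(b - 1)(b + 4) = 0 at b ∈ {-4, 0, 1, 2}.
The Hessian is diagonal: diag(L_aa, L_bb). Second derivatives: L_aa(0)=-18, L_aa(3)=18; L_bb(-4)=-7200, L_bb(0)=480, L_bb(1)=-300, L_bb(2)=720.
Local minima occur where both diagonal entries positive: (3, 0), (3, 2). Count: 2.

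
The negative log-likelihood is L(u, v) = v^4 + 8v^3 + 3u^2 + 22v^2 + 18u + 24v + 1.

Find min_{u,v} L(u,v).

-35

L(u,v) separates as P(u) + Q(v) + 1, so its minimum is min P + min Q + 1.
P'(u) = 6u + 18 vanishes at u ∈ {-3}; Q'(v) = 4(v + 1)(v + 2)(v + 3) vanishes at v ∈ {-3, -2, -1}.
Local minima of P (where P''>0): P(-3)=-27. Local minima of Q: Q(-3)=-9, Q(-1)=-9.
So the global minimum of L is P(-3) + Q(-3) + 1 = -27 − 9 + 1 = -35, attained at (-3, -3).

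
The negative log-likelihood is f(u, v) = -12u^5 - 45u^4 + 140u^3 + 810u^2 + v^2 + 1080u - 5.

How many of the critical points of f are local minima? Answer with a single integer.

f separates as a function of u plus a function of v, so ∇f=0 decouples.
∂f/∂u = -60(u - 3)(u + 1)(u + 2)(u + 3) = 0 at u ∈ {-3, -2, -1, 3}; ∂f/∂v = 2v = 0 at v ∈ {0}.
The Hessian is diagonal: diag(f_uu, f_vv). Second derivatives: f_uu(-3)=720, f_uu(-2)=-300, f_uu(-1)=480, f_uu(3)=-7200; f_vv(0)=2.
Local minima occur where both diagonal entries positive: (-3, 0), (-1, 0). Count: 2.

2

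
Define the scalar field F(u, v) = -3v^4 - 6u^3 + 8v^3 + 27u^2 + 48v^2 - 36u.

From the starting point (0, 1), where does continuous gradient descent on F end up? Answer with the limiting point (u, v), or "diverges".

F is separable, so gradient descent decouples: u follows -∂F/∂u, v follows -∂F/∂v.
∂F/∂u = -18(u - 2)(u - 1); at u=0 this is -36, so u increases.
∂F/∂v = -12v(v - 4)(v + 2); at v=1 this is 108, so v decreases.
u converges to its nearest critical value 1 (a local min of the u-part); v converges to 0. The iterate converges to (1, 0).

(1, 0)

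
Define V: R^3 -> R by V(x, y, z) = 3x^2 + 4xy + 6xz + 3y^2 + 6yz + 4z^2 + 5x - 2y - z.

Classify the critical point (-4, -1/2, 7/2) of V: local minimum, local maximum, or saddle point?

The Hessian is constant: H = [[6, 4, 6], [4, 6, 6], [6, 6, 8]].
Leading principal minors: Δ₁ = 6, Δ₂ = 20, Δ₃ = 16.
All leading minors are positive, so H is positive definite: a local minimum.

local minimum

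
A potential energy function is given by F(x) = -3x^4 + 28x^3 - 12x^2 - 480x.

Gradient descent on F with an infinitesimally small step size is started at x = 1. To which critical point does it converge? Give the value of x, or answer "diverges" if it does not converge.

F'(x) = -12(x - 5)(x - 4)(x + 2), so F'(1) = -432.
Gradient descent moves in the -F' direction, i.e. x is increasing.
The nearest critical point in that direction is x = 4, where F'' = 72 > 0 (a local minimum). The iterate converges there.

4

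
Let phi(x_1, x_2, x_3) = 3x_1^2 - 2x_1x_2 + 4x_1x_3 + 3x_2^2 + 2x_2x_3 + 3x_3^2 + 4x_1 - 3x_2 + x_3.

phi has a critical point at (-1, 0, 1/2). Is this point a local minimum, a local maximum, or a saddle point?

local minimum

The Hessian is constant: H = [[6, -2, 4], [-2, 6, 2], [4, 2, 6]].
Leading principal minors: Δ₁ = 6, Δ₂ = 32, Δ₃ = 40.
All leading minors are positive, so H is positive definite: a local minimum.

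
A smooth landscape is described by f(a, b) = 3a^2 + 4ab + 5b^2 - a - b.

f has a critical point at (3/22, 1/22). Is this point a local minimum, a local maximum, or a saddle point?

The Hessian of f is constant: H = [[6, 4], [4, 10]].
det(H) = 6·10 − 4² = 44.
det(H) > 0 and tr(H) = 16 > 0, so H is positive definite and the point is a local minimum.

local minimum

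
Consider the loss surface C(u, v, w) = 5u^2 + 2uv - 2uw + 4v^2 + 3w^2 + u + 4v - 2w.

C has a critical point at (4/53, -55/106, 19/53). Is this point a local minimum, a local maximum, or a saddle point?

local minimum

The Hessian is constant: H = [[10, 2, -2], [2, 8, 0], [-2, 0, 6]].
Leading principal minors: Δ₁ = 10, Δ₂ = 76, Δ₃ = 424.
All leading minors are positive, so H is positive definite: a local minimum.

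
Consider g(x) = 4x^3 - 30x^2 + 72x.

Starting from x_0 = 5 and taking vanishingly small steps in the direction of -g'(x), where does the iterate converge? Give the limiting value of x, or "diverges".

g'(x) = 12(x - 3)(x - 2), so g'(5) = 72.
Gradient descent moves in the -g' direction, i.e. x is decreasing.
The nearest critical point in that direction is x = 3, where g'' = 12 > 0 (a local minimum). The iterate converges there.

3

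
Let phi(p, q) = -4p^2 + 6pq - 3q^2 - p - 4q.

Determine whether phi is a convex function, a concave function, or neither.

concave

phi is quadratic, so its Hessian is the constant matrix H = [[-8, 6], [6, -6]].
det(H) = 12, tr(H) = -14.
det(H) > 0 and tr(H) < 0, so H is negative definite everywhere: concave.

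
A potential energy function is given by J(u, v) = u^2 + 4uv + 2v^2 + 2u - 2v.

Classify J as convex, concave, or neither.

J is quadratic, so its Hessian is the constant matrix H = [[2, 4], [4, 4]].
det(H) = -8, tr(H) = 6.
det(H) < 0, so H is indefinite: neither convex nor concave.

neither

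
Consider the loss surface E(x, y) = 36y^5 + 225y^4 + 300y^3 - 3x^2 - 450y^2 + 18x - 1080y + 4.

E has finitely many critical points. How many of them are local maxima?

E separates as a function of x plus a function of y, so ∇E=0 decouples.
∂E/∂x = -6(x - 3) = 0 at x ∈ {3}; ∂E/∂y = 180(y - 1)(y + 1)(y + 2)(y + 3) = 0 at y ∈ {-3, -2, -1, 1}.
The Hessian is diagonal: diag(E_xx, E_yy). Second derivatives: E_xx(3)=-6; E_yy(-3)=-1440, E_yy(-2)=540, E_yy(-1)=-720, E_yy(1)=4320.
Local maxima occur where both diagonal entries negative: (3, -3), (3, -1). Count: 2.

2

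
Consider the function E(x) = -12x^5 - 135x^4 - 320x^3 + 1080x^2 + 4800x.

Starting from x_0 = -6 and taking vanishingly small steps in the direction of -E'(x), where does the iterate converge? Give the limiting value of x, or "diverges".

-5

E'(x) = -60(x - 2)(x + 2)(x + 4)(x + 5), so E'(-6) = -3840.
Gradient descent moves in the -E' direction, i.e. x is increasing.
The nearest critical point in that direction is x = -5, where E'' = 1260 > 0 (a local minimum). The iterate converges there.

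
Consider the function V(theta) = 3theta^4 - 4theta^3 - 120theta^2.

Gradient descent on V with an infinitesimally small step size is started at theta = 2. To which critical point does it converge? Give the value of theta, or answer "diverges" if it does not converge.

V'(theta) = 12theta(theta - 5)(theta + 4), so V'(2) = -432.
Gradient descent moves in the -V' direction, i.e. theta is increasing.
The nearest critical point in that direction is theta = 5, where V'' = 540 > 0 (a local minimum). The iterate converges there.

5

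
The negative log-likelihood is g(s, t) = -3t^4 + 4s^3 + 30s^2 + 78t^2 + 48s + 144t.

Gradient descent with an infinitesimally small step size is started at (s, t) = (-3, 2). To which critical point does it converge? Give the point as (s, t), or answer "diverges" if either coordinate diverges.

g is separable, so gradient descent decouples: s follows -∂g/∂s, t follows -∂g/∂t.
∂g/∂s = 12(s + 1)(s + 4); at s=-3 this is -24, so s increases.
∂g/∂t = -12(t - 4)(t + 1)(t + 3); at t=2 this is 360, so t decreases.
s converges to its nearest critical value -1 (a local min of the s-part); t converges to -1. The iterate converges to (-1, -1).

(-1, -1)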